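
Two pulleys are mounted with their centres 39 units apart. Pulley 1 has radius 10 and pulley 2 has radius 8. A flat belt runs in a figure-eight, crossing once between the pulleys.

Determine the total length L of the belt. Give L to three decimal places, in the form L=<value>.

L=143.014

crossed belt: β = asin((r1+r2)/C) = asin(18/39) = 27.4864°
wrap1 = wrap2 = π + 2β = 234.9729°
tangent length = C·cosβ = 34.5977
L = (r1+r2)·wrap + 2·C·cosβ = 18·4.1010 + 2·34.5977 = 143.0143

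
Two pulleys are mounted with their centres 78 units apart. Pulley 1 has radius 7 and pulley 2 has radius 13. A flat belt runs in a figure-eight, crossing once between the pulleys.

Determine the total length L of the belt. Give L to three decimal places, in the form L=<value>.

L=223.989

crossed belt: β = asin((r1+r2)/C) = asin(20/78) = 14.8572°
wrap1 = wrap2 = π + 2β = 209.7143°
tangent length = C·cosβ = 75.3923
L = (r1+r2)·wrap + 2·C·cosβ = 20·3.6602 + 2·75.3923 = 223.9887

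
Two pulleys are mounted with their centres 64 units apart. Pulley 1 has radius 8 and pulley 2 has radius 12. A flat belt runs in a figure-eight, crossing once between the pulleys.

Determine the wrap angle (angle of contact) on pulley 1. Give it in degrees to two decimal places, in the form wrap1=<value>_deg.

crossed belt: β = asin((r1+r2)/C) = asin(20/64) = 18.2100°
wrap1 = wrap2 = π + 2β = 216.4199°

wrap1=216.42_deg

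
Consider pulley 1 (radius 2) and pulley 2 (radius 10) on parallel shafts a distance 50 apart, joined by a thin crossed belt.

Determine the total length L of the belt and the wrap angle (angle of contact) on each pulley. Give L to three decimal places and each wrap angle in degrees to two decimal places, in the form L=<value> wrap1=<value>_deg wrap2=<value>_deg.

crossed belt: β = asin((r1+r2)/C) = asin(12/50) = 13.8865°
wrap1 = wrap2 = π + 2β = 207.7731°
tangent length = C·cosβ = 48.5386
L = (r1+r2)·wrap + 2·C·cosβ = 12·3.6263 + 2·48.5386 = 140.5932

L=140.593 wrap1=207.77_deg wrap2=207.77_deg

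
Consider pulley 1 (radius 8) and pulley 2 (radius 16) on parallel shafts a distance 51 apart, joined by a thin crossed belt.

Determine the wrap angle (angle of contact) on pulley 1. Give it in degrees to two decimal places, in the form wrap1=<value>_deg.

wrap1=236.14_deg

crossed belt: β = asin((r1+r2)/C) = asin(24/51) = 28.0725°
wrap1 = wrap2 = π + 2β = 236.1450°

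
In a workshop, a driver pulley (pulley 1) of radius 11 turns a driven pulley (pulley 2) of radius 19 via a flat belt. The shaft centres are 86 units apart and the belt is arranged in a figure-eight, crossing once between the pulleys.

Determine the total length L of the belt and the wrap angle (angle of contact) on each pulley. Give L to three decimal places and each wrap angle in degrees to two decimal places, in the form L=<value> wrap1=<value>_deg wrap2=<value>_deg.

crossed belt: β = asin((r1+r2)/C) = asin(30/86) = 20.4162°
wrap1 = wrap2 = π + 2β = 220.8324°
tangent length = C·cosβ = 80.5978
L = (r1+r2)·wrap + 2·C·cosβ = 30·3.8543 + 2·80.5978 = 276.8231

L=276.823 wrap1=220.83_deg wrap2=220.83_deg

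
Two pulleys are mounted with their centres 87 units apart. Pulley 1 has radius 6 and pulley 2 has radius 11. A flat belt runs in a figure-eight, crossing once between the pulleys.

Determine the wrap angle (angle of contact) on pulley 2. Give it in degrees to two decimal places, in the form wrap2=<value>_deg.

crossed belt: β = asin((r1+r2)/C) = asin(17/87) = 11.2682°
wrap1 = wrap2 = π + 2β = 202.5365°

wrap2=202.54_deg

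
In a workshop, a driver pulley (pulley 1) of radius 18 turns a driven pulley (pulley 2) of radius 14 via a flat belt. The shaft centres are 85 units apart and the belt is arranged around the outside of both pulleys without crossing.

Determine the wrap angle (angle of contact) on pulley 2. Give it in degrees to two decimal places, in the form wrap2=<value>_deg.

open belt: β = asin((r2−r1)/C) = asin(-4/85) = -2.6973°
wrap1 = π − 2β = 185.3945°
wrap2 = π + 2β = 174.6055°

wrap2=174.61_deg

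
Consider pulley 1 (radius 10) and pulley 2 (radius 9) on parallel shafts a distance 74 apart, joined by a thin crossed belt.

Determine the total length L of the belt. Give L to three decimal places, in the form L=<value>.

crossed belt: β = asin((r1+r2)/C) = asin(19/74) = 14.8777°
wrap1 = wrap2 = π + 2β = 209.7554°
tangent length = C·cosβ = 71.5192
L = (r1+r2)·wrap + 2·C·cosβ = 19·3.6609 + 2·71.5192 = 212.5960

L=212.596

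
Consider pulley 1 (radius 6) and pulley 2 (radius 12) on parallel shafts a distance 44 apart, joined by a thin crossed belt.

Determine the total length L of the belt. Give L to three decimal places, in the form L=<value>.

L=152.021

crossed belt: β = asin((r1+r2)/C) = asin(18/44) = 24.1477°
wrap1 = wrap2 = π + 2β = 228.2955°
tangent length = C·cosβ = 40.1497
L = (r1+r2)·wrap + 2·C·cosβ = 18·3.9845 + 2·40.1497 = 152.0206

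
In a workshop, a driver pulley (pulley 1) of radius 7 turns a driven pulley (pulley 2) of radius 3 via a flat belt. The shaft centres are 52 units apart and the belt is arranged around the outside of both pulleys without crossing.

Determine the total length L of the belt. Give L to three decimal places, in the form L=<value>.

L=135.724

open belt: β = asin((r2−r1)/C) = asin(-4/52) = -4.4117°
wrap1 = π − 2β = 188.8235°
wrap2 = π + 2β = 171.1765°
tangent length = C·cosβ = 51.8459
L = r1·wrap1 + r2·wrap2 + 2·C·cosβ = 7·3.2956 + 3·2.9876 + 2·51.8459 = 135.7238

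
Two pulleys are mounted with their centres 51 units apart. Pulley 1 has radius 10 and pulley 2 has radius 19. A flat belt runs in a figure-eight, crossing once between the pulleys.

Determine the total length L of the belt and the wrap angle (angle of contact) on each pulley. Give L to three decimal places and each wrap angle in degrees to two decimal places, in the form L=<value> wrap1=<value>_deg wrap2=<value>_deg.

L=210.091 wrap1=249.31_deg wrap2=249.31_deg

crossed belt: β = asin((r1+r2)/C) = asin(29/51) = 34.6546°
wrap1 = wrap2 = π + 2β = 249.3091°
tangent length = C·cosβ = 41.9524
L = (r1+r2)·wrap + 2·C·cosβ = 29·4.3513 + 2·41.9524 = 210.0914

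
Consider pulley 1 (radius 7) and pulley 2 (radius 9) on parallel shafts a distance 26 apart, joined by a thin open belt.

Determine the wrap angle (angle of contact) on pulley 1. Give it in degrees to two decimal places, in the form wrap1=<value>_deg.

open belt: β = asin((r2−r1)/C) = asin(2/26) = 4.4117°
wrap1 = π − 2β = 171.1765°
wrap2 = π + 2β = 188.8235°

wrap1=171.18_deg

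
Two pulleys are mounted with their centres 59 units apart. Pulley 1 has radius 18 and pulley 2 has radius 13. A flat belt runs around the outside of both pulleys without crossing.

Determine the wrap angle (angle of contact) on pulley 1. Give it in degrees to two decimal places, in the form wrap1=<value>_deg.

open belt: β = asin((r2−r1)/C) = asin(-5/59) = -4.8614°
wrap1 = π − 2β = 189.7228°
wrap2 = π + 2β = 170.2772°

wrap1=189.72_deg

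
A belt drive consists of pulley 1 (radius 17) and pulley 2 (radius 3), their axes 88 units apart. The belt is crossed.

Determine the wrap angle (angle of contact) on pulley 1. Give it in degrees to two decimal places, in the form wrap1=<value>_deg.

wrap1=206.27_deg

crossed belt: β = asin((r1+r2)/C) = asin(20/88) = 13.1366°
wrap1 = wrap2 = π + 2β = 206.2731°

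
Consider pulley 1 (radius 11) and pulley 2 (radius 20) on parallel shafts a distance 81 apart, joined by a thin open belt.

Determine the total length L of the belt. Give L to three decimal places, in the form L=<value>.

L=260.390

open belt: β = asin((r2−r1)/C) = asin(9/81) = 6.3794°
wrap1 = π − 2β = 167.2413°
wrap2 = π + 2β = 192.7587°
tangent length = C·cosβ = 80.4984
L = r1·wrap1 + r2·wrap2 + 2·C·cosβ = 11·2.9189 + 20·3.3643 + 2·80.4984 = 260.3904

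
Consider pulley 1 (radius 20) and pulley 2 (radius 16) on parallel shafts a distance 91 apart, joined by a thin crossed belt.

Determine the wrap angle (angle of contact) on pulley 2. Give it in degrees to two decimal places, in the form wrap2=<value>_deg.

wrap2=226.61_deg

crossed belt: β = asin((r1+r2)/C) = asin(36/91) = 23.3037°
wrap1 = wrap2 = π + 2β = 226.6073°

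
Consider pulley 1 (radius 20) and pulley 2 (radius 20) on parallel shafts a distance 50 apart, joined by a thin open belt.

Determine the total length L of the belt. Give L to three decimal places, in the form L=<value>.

open belt: β = asin((r2−r1)/C) = asin(0/50) = 0.0000°
wrap1 = π − 2β = 180.0000°
wrap2 = π + 2β = 180.0000°
tangent length = C·cosβ = 50.0000
L = r1·wrap1 + r2·wrap2 + 2·C·cosβ = 20·3.1416 + 20·3.1416 + 2·50.0000 = 225.6637

L=225.664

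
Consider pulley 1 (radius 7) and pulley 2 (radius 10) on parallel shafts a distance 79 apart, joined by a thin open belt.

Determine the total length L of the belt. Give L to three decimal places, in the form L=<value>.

L=211.521

open belt: β = asin((r2−r1)/C) = asin(3/79) = 2.1763°
wrap1 = π − 2β = 175.6474°
wrap2 = π + 2β = 184.3526°
tangent length = C·cosβ = 78.9430
L = r1·wrap1 + r2·wrap2 + 2·C·cosβ = 7·3.0656 + 10·3.2176 + 2·78.9430 = 211.5210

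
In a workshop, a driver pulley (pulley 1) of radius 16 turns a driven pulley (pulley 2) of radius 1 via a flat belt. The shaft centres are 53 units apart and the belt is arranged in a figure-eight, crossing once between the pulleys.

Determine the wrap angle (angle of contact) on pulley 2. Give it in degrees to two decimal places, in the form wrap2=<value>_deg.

crossed belt: β = asin((r1+r2)/C) = asin(17/53) = 18.7086°
wrap1 = wrap2 = π + 2β = 217.4171°

wrap2=217.42_deg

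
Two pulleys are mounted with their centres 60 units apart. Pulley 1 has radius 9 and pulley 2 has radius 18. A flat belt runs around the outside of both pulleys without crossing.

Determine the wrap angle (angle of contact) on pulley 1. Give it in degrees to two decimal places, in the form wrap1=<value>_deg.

wrap1=162.75_deg

open belt: β = asin((r2−r1)/C) = asin(9/60) = 8.6269°
wrap1 = π − 2β = 162.7461°
wrap2 = π + 2β = 197.2539°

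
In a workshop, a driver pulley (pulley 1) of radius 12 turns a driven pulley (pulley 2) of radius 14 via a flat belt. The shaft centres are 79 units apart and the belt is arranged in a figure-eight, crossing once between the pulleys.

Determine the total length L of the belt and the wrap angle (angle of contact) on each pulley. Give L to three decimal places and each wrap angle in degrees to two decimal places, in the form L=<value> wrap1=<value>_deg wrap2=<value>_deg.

crossed belt: β = asin((r1+r2)/C) = asin(26/79) = 19.2150°
wrap1 = wrap2 = π + 2β = 218.4300°
tangent length = C·cosβ = 74.5989
L = (r1+r2)·wrap + 2·C·cosβ = 26·3.8123 + 2·74.5989 = 248.3182

L=248.318 wrap1=218.43_deg wrap2=218.43_deg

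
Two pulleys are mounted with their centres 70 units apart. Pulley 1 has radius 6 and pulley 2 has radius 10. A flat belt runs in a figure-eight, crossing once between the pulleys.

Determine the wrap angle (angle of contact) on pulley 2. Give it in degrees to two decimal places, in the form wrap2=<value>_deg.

wrap2=206.43_deg

crossed belt: β = asin((r1+r2)/C) = asin(16/70) = 13.2130°
wrap1 = wrap2 = π + 2β = 206.4260°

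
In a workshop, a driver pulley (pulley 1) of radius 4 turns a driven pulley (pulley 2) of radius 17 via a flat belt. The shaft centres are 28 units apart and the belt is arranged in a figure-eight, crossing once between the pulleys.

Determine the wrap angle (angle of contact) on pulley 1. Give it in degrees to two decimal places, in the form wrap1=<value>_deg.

crossed belt: β = asin((r1+r2)/C) = asin(21/28) = 48.5904°
wrap1 = wrap2 = π + 2β = 277.1808°

wrap1=277.18_deg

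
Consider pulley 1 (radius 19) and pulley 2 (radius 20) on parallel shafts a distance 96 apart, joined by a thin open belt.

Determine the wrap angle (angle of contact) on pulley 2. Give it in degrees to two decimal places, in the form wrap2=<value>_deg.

open belt: β = asin((r2−r1)/C) = asin(1/96) = 0.5968°
wrap1 = π − 2β = 178.8063°
wrap2 = π + 2β = 181.1937°

wrap2=181.19_deg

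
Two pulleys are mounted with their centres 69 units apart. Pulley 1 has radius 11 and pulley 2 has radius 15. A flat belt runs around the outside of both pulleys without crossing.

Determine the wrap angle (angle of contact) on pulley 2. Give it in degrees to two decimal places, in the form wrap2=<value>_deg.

open belt: β = asin((r2−r1)/C) = asin(4/69) = 3.3234°
wrap1 = π − 2β = 173.3533°
wrap2 = π + 2β = 186.6467°

wrap2=186.65_deg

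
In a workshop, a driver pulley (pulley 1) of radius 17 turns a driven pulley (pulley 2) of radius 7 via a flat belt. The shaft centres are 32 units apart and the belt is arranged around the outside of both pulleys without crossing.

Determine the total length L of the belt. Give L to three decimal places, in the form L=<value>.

open belt: β = asin((r2−r1)/C) = asin(-10/32) = -18.2100°
wrap1 = π − 2β = 216.4199°
wrap2 = π + 2β = 143.5801°
tangent length = C·cosβ = 30.3974
L = r1·wrap1 + r2·wrap2 + 2·C·cosβ = 17·3.7772 + 7·2.5059 + 2·30.3974 = 142.5494

L=142.549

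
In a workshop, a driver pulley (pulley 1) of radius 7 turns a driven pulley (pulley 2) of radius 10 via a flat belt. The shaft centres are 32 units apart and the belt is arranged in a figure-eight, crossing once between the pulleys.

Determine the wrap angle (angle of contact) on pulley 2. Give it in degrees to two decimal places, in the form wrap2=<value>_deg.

wrap2=244.18_deg

crossed belt: β = asin((r1+r2)/C) = asin(17/32) = 32.0900°
wrap1 = wrap2 = π + 2β = 244.1799°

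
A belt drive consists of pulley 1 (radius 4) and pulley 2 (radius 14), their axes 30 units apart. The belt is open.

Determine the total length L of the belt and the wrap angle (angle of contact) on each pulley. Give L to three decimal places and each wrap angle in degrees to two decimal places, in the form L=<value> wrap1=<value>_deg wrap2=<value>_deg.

open belt: β = asin((r2−r1)/C) = asin(10/30) = 19.4712°
wrap1 = π − 2β = 141.0576°
wrap2 = π + 2β = 218.9424°
tangent length = C·cosβ = 28.2843
L = r1·wrap1 + r2·wrap2 + 2·C·cosβ = 4·2.4619 + 14·3.8213 + 2·28.2843 = 119.9139

L=119.914 wrap1=141.06_deg wrap2=218.94_deg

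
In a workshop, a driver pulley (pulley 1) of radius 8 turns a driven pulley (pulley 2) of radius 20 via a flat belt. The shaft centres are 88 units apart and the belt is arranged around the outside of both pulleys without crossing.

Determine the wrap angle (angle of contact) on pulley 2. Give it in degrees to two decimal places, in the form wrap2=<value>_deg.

wrap2=195.67_deg

open belt: β = asin((r2−r1)/C) = asin(12/88) = 7.8375°
wrap1 = π − 2β = 164.3250°
wrap2 = π + 2β = 195.6750°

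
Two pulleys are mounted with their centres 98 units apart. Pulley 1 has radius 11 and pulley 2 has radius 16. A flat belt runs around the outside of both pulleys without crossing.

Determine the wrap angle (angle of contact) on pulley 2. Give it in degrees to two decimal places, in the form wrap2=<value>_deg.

open belt: β = asin((r2−r1)/C) = asin(5/98) = 2.9245°
wrap1 = π − 2β = 174.1510°
wrap2 = π + 2β = 185.8490°

wrap2=185.85_deg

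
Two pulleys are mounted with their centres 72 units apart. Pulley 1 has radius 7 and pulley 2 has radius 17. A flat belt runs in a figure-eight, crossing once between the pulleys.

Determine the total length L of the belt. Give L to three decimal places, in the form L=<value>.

crossed belt: β = asin((r1+r2)/C) = asin(24/72) = 19.4712°
wrap1 = wrap2 = π + 2β = 218.9424°
tangent length = C·cosβ = 67.8823
L = (r1+r2)·wrap + 2·C·cosβ = 24·3.8213 + 2·67.8823 = 227.4749

L=227.475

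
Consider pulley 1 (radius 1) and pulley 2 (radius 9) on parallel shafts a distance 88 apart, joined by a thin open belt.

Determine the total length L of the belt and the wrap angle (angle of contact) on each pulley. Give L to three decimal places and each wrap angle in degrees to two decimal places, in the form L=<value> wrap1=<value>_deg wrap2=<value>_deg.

L=208.144 wrap1=169.57_deg wrap2=190.43_deg

open belt: β = asin((r2−r1)/C) = asin(8/88) = 5.2159°
wrap1 = π − 2β = 169.5682°
wrap2 = π + 2β = 190.4318°
tangent length = C·cosβ = 87.6356
L = r1·wrap1 + r2·wrap2 + 2·C·cosβ = 1·2.9595 + 9·3.3237 + 2·87.6356 = 208.1437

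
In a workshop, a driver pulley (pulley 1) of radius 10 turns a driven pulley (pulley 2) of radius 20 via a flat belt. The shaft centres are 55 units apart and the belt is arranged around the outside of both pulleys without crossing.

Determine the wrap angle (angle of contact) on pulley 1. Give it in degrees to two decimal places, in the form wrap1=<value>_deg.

wrap1=159.05_deg

open belt: β = asin((r2−r1)/C) = asin(10/55) = 10.4757°
wrap1 = π − 2β = 159.0486°
wrap2 = π + 2β = 200.9514°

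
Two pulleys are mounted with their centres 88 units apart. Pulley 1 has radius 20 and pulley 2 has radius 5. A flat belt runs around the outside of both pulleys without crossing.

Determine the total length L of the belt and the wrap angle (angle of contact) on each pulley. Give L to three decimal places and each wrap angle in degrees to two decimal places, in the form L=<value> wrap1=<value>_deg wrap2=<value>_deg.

open belt: β = asin((r2−r1)/C) = asin(-15/88) = -9.8142°
wrap1 = π − 2β = 199.6285°
wrap2 = π + 2β = 160.3715°
tangent length = C·cosβ = 86.7122
L = r1·wrap1 + r2·wrap2 + 2·C·cosβ = 20·3.4842 + 5·2.7990 + 2·86.7122 = 257.1029

L=257.103 wrap1=199.63_deg wrap2=160.37_deg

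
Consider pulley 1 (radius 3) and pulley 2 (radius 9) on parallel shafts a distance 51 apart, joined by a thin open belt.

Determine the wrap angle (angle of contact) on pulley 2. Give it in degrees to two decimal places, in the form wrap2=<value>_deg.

open belt: β = asin((r2−r1)/C) = asin(6/51) = 6.7563°
wrap1 = π − 2β = 166.4873°
wrap2 = π + 2β = 193.5127°

wrap2=193.51_deg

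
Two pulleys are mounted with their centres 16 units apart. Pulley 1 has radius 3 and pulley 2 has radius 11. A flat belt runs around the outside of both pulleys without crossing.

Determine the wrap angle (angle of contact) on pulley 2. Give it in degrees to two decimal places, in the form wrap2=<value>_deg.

wrap2=240.00_deg

open belt: β = asin((r2−r1)/C) = asin(8/16) = 30.0000°
wrap1 = π − 2β = 120.0000°
wrap2 = π + 2β = 240.0000°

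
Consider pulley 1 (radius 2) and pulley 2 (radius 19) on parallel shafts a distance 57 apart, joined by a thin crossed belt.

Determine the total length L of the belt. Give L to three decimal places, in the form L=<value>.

crossed belt: β = asin((r1+r2)/C) = asin(21/57) = 21.6183°
wrap1 = wrap2 = π + 2β = 223.2365°
tangent length = C·cosβ = 52.9906
L = (r1+r2)·wrap + 2·C·cosβ = 21·3.8962 + 2·52.9906 = 187.8016

L=187.802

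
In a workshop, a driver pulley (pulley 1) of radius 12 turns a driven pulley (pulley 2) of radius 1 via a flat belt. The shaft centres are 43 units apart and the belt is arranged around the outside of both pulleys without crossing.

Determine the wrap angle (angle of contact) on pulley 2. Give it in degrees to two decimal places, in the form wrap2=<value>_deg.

wrap2=150.36_deg

open belt: β = asin((r2−r1)/C) = asin(-11/43) = -14.8218°
wrap1 = π − 2β = 209.6436°
wrap2 = π + 2β = 150.3564°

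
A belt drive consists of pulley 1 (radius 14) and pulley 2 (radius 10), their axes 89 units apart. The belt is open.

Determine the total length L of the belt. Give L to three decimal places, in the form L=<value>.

open belt: β = asin((r2−r1)/C) = asin(-4/89) = -2.5760°
wrap1 = π − 2β = 185.1519°
wrap2 = π + 2β = 174.8481°
tangent length = C·cosβ = 88.9101
L = r1·wrap1 + r2·wrap2 + 2·C·cosβ = 14·3.2315 + 10·3.0517 + 2·88.9101 = 253.5780

L=253.578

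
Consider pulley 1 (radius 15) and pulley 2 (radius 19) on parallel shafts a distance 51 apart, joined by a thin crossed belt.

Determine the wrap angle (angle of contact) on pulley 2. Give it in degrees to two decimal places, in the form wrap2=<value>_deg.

wrap2=263.62_deg

crossed belt: β = asin((r1+r2)/C) = asin(34/51) = 41.8103°
wrap1 = wrap2 = π + 2β = 263.6206°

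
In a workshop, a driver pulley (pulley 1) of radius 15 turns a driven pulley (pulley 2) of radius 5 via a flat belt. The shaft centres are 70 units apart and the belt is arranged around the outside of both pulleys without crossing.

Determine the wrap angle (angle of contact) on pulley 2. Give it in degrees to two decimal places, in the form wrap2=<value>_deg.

wrap2=163.57_deg

open belt: β = asin((r2−r1)/C) = asin(-10/70) = -8.2132°
wrap1 = π − 2β = 196.4264°
wrap2 = π + 2β = 163.5736°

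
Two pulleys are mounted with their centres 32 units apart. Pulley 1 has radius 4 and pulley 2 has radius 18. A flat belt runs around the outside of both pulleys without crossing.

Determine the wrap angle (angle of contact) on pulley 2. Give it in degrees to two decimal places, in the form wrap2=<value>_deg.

open belt: β = asin((r2−r1)/C) = asin(14/32) = 25.9445°
wrap1 = π − 2β = 128.1110°
wrap2 = π + 2β = 231.8890°

wrap2=231.89_deg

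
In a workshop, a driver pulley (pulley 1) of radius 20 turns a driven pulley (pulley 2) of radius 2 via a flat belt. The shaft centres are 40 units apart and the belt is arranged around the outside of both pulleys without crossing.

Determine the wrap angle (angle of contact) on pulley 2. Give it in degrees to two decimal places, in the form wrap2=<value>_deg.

wrap2=126.51_deg

open belt: β = asin((r2−r1)/C) = asin(-18/40) = -26.7437°
wrap1 = π − 2β = 233.4874°
wrap2 = π + 2β = 126.5126°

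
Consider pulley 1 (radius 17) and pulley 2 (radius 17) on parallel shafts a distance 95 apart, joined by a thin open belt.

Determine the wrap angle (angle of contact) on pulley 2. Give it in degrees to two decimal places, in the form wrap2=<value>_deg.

open belt: β = asin((r2−r1)/C) = asin(0/95) = 0.0000°
wrap1 = π − 2β = 180.0000°
wrap2 = π + 2β = 180.0000°

wrap2=180.00_deg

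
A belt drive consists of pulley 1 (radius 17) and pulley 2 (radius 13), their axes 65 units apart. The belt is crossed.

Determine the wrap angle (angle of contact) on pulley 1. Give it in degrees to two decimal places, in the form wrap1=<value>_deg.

crossed belt: β = asin((r1+r2)/C) = asin(30/65) = 27.4864°
wrap1 = wrap2 = π + 2β = 234.9729°

wrap1=234.97_deg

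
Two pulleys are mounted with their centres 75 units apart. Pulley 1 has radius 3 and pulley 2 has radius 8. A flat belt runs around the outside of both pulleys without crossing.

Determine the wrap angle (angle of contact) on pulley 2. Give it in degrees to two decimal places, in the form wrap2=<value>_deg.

wrap2=187.65_deg

open belt: β = asin((r2−r1)/C) = asin(5/75) = 3.8226°
wrap1 = π − 2β = 172.3549°
wrap2 = π + 2β = 187.6451°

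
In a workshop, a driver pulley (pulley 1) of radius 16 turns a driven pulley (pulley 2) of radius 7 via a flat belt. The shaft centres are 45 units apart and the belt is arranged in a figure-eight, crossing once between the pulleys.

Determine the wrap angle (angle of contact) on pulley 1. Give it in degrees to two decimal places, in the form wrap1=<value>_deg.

wrap1=241.48_deg

crossed belt: β = asin((r1+r2)/C) = asin(23/45) = 30.7379°
wrap1 = wrap2 = π + 2β = 241.4757°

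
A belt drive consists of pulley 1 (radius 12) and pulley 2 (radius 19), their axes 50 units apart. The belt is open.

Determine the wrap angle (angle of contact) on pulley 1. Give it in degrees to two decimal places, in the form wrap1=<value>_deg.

open belt: β = asin((r2−r1)/C) = asin(7/50) = 8.0478°
wrap1 = π − 2β = 163.9043°
wrap2 = π + 2β = 196.0957°

wrap1=163.90_deg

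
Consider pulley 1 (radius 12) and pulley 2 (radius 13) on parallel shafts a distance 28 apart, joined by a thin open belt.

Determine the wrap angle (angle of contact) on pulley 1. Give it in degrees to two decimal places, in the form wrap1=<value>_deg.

wrap1=175.91_deg

open belt: β = asin((r2−r1)/C) = asin(1/28) = 2.0467°
wrap1 = π − 2β = 175.9066°
wrap2 = π + 2β = 184.0934°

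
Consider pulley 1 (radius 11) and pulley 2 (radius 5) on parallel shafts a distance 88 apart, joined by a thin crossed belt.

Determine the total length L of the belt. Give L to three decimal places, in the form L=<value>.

crossed belt: β = asin((r1+r2)/C) = asin(16/88) = 10.4757°
wrap1 = wrap2 = π + 2β = 200.9514°
tangent length = C·cosβ = 86.5332
L = (r1+r2)·wrap + 2·C·cosβ = 16·3.5073 + 2·86.5332 = 229.1827

L=229.183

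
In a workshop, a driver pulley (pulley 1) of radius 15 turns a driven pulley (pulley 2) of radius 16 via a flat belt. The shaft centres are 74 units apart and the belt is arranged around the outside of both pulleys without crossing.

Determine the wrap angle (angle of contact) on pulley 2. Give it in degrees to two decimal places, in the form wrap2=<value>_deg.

open belt: β = asin((r2−r1)/C) = asin(1/74) = 0.7743°
wrap1 = π − 2β = 178.4514°
wrap2 = π + 2β = 181.5486°

wrap2=181.55_deg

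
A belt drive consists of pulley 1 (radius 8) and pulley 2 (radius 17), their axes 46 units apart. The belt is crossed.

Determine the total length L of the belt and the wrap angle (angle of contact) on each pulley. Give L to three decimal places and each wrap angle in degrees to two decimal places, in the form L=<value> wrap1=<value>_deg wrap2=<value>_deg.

L=184.496 wrap1=245.84_deg wrap2=245.84_deg

crossed belt: β = asin((r1+r2)/C) = asin(25/46) = 32.9207°
wrap1 = wrap2 = π + 2β = 245.8415°
tangent length = C·cosβ = 38.6135
L = (r1+r2)·wrap + 2·C·cosβ = 25·4.2907 + 2·38.6135 = 184.4955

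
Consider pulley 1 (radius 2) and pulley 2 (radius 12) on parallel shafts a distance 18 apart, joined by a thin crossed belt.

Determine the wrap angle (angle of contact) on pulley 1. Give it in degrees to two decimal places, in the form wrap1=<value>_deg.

crossed belt: β = asin((r1+r2)/C) = asin(14/18) = 51.0576°
wrap1 = wrap2 = π + 2β = 282.1151°

wrap1=282.12_deg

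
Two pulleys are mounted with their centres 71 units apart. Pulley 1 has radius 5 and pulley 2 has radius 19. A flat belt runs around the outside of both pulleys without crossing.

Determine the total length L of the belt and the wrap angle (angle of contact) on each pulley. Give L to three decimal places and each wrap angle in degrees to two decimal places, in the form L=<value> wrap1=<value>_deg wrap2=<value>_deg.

L=220.168 wrap1=157.26_deg wrap2=202.74_deg

open belt: β = asin((r2−r1)/C) = asin(14/71) = 11.3723°
wrap1 = π − 2β = 157.2554°
wrap2 = π + 2β = 202.7446°
tangent length = C·cosβ = 69.6060
L = r1·wrap1 + r2·wrap2 + 2·C·cosβ = 5·2.7446 + 19·3.5386 + 2·69.6060 = 220.1678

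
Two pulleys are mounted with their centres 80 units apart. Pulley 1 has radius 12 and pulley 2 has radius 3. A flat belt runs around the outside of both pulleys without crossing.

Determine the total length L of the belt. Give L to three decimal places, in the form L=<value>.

open belt: β = asin((r2−r1)/C) = asin(-9/80) = -6.4594°
wrap1 = π − 2β = 192.9189°
wrap2 = π + 2β = 167.0811°
tangent length = C·cosβ = 79.4921
L = r1·wrap1 + r2·wrap2 + 2·C·cosβ = 12·3.3671 + 3·2.9161 + 2·79.4921 = 208.1375

L=208.137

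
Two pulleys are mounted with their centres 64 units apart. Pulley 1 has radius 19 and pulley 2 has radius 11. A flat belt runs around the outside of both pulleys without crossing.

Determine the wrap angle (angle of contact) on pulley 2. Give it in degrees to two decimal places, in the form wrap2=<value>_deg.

open belt: β = asin((r2−r1)/C) = asin(-8/64) = -7.1808°
wrap1 = π − 2β = 194.3615°
wrap2 = π + 2β = 165.6385°

wrap2=165.64_deg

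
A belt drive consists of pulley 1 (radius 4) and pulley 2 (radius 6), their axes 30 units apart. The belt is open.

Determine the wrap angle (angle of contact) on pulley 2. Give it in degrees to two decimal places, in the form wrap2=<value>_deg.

open belt: β = asin((r2−r1)/C) = asin(2/30) = 3.8226°
wrap1 = π − 2β = 172.3549°
wrap2 = π + 2β = 187.6451°

wrap2=187.65_deg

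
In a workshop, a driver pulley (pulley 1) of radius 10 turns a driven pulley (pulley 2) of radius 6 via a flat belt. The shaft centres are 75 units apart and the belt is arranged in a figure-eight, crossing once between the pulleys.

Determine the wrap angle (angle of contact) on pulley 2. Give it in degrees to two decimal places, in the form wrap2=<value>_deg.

crossed belt: β = asin((r1+r2)/C) = asin(16/75) = 12.3178°
wrap1 = wrap2 = π + 2β = 204.6355°

wrap2=204.64_deg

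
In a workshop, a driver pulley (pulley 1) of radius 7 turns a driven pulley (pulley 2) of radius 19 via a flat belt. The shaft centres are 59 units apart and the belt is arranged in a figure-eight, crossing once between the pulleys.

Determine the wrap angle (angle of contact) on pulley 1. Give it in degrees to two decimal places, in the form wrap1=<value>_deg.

crossed belt: β = asin((r1+r2)/C) = asin(26/59) = 26.1471°
wrap1 = wrap2 = π + 2β = 232.2943°

wrap1=232.29_deg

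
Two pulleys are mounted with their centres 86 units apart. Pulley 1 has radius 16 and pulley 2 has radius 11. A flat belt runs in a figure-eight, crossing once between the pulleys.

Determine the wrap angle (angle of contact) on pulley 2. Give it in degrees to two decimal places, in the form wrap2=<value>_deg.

crossed belt: β = asin((r1+r2)/C) = asin(27/86) = 18.2976°
wrap1 = wrap2 = π + 2β = 216.5953°

wrap2=216.60_deg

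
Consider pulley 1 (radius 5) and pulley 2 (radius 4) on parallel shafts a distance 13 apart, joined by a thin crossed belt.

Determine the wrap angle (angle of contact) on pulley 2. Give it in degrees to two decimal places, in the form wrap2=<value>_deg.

wrap2=267.63_deg

crossed belt: β = asin((r1+r2)/C) = asin(9/13) = 43.8131°
wrap1 = wrap2 = π + 2β = 267.6261°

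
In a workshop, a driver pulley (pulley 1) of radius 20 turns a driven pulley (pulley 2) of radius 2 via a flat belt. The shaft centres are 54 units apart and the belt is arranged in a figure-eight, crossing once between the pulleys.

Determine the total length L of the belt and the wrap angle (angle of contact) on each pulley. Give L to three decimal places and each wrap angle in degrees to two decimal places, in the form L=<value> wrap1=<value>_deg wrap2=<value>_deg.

L=186.209 wrap1=228.08_deg wrap2=228.08_deg

crossed belt: β = asin((r1+r2)/C) = asin(22/54) = 24.0421°
wrap1 = wrap2 = π + 2β = 228.0842°
tangent length = C·cosβ = 49.3153
L = (r1+r2)·wrap + 2·C·cosβ = 22·3.9808 + 2·49.3153 = 186.2087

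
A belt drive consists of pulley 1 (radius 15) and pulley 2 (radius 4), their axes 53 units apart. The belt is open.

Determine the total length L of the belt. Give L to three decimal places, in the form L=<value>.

L=167.982

open belt: β = asin((r2−r1)/C) = asin(-11/53) = -11.9786°
wrap1 = π − 2β = 203.9573°
wrap2 = π + 2β = 156.0427°
tangent length = C·cosβ = 51.8459
L = r1·wrap1 + r2·wrap2 + 2·C·cosβ = 15·3.5597 + 4·2.7235 + 2·51.8459 = 167.9816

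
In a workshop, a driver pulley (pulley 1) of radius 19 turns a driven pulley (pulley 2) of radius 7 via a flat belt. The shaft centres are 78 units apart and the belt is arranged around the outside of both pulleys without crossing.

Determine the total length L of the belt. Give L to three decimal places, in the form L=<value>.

open belt: β = asin((r2−r1)/C) = asin(-12/78) = -8.8499°
wrap1 = π − 2β = 197.6998°
wrap2 = π + 2β = 162.3002°
tangent length = C·cosβ = 77.0714
L = r1·wrap1 + r2·wrap2 + 2·C·cosβ = 19·3.4505 + 7·2.8327 + 2·77.0714 = 239.5312

L=239.531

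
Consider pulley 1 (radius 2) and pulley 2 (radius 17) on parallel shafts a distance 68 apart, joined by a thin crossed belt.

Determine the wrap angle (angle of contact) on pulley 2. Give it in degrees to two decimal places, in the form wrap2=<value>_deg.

wrap2=212.45_deg

crossed belt: β = asin((r1+r2)/C) = asin(19/68) = 16.2251°
wrap1 = wrap2 = π + 2β = 212.4502°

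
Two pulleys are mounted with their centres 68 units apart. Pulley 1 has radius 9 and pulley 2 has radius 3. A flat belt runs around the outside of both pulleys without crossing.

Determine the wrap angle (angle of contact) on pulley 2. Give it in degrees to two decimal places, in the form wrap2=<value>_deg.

wrap2=169.88_deg

open belt: β = asin((r2−r1)/C) = asin(-6/68) = -5.0621°
wrap1 = π − 2β = 190.1242°
wrap2 = π + 2β = 169.8758°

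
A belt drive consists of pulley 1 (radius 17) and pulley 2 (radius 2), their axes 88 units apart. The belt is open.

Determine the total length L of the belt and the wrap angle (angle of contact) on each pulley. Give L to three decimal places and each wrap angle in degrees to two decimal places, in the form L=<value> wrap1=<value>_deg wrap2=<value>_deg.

open belt: β = asin((r2−r1)/C) = asin(-15/88) = -9.8142°
wrap1 = π − 2β = 199.6285°
wrap2 = π + 2β = 160.3715°
tangent length = C·cosβ = 86.7122
L = r1·wrap1 + r2·wrap2 + 2·C·cosβ = 17·3.4842 + 2·2.7990 + 2·86.7122 = 238.2533

L=238.253 wrap1=199.63_deg wrap2=160.37_deg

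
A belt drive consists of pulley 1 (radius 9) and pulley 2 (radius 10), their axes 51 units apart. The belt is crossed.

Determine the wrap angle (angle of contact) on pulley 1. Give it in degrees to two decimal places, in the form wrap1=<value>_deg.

crossed belt: β = asin((r1+r2)/C) = asin(19/51) = 21.8729°
wrap1 = wrap2 = π + 2β = 223.7458°

wrap1=223.75_deg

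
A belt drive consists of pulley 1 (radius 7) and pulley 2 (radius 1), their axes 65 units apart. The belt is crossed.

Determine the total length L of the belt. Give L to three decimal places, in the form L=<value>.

crossed belt: β = asin((r1+r2)/C) = asin(8/65) = 7.0697°
wrap1 = wrap2 = π + 2β = 194.1394°
tangent length = C·cosβ = 64.5058
L = (r1+r2)·wrap + 2·C·cosβ = 8·3.3884 + 2·64.5058 = 156.1186

L=156.119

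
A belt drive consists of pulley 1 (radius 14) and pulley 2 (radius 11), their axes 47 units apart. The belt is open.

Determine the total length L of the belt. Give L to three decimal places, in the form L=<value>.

open belt: β = asin((r2−r1)/C) = asin(-3/47) = -3.6597°
wrap1 = π − 2β = 187.3193°
wrap2 = π + 2β = 172.6807°
tangent length = C·cosβ = 46.9042
L = r1·wrap1 + r2·wrap2 + 2·C·cosβ = 14·3.2693 + 11·3.0138 + 2·46.9042 = 172.7314

L=172.731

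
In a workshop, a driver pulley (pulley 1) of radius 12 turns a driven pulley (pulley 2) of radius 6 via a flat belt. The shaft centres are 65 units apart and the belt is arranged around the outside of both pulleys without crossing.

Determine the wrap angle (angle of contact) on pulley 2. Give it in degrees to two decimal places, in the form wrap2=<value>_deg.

open belt: β = asin((r2−r1)/C) = asin(-6/65) = -5.2964°
wrap1 = π − 2β = 190.5928°
wrap2 = π + 2β = 169.4072°

wrap2=169.41_deg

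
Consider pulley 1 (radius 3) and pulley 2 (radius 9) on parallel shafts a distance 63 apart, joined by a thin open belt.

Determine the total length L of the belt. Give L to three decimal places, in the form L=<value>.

open belt: β = asin((r2−r1)/C) = asin(6/63) = 5.4650°
wrap1 = π − 2β = 169.0700°
wrap2 = π + 2β = 190.9300°
tangent length = C·cosβ = 62.7136
L = r1·wrap1 + r2·wrap2 + 2·C·cosβ = 3·2.9508 + 9·3.3324 + 2·62.7136 = 164.2710

L=164.271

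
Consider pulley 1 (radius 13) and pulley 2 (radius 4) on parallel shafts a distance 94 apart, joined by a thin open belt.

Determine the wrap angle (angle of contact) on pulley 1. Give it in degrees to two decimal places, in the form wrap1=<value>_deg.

wrap1=190.99_deg

open belt: β = asin((r2−r1)/C) = asin(-9/94) = -5.4942°
wrap1 = π − 2β = 190.9884°
wrap2 = π + 2β = 169.0116°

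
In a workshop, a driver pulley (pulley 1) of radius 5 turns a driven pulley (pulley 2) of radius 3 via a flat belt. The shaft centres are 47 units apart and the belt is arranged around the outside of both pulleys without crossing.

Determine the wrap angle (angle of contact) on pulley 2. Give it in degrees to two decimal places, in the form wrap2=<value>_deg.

open belt: β = asin((r2−r1)/C) = asin(-2/47) = -2.4389°
wrap1 = π − 2β = 184.8777°
wrap2 = π + 2β = 175.1223°

wrap2=175.12_deg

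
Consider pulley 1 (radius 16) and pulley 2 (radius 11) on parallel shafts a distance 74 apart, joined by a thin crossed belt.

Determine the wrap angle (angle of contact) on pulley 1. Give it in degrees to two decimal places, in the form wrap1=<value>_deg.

wrap1=222.80_deg

crossed belt: β = asin((r1+r2)/C) = asin(27/74) = 21.3993°
wrap1 = wrap2 = π + 2β = 222.7985°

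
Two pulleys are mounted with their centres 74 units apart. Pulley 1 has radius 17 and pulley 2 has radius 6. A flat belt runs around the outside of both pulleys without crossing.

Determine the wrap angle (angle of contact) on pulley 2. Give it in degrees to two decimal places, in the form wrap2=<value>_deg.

open belt: β = asin((r2−r1)/C) = asin(-11/74) = -8.5486°
wrap1 = π − 2β = 197.0972°
wrap2 = π + 2β = 162.9028°

wrap2=162.90_deg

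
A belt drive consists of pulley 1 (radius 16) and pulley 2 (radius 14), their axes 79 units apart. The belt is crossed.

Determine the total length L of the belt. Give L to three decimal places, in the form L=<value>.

crossed belt: β = asin((r1+r2)/C) = asin(30/79) = 22.3180°
wrap1 = wrap2 = π + 2β = 224.6360°
tangent length = C·cosβ = 73.0821
L = (r1+r2)·wrap + 2·C·cosβ = 30·3.9206 + 2·73.0821 = 263.7834

L=263.783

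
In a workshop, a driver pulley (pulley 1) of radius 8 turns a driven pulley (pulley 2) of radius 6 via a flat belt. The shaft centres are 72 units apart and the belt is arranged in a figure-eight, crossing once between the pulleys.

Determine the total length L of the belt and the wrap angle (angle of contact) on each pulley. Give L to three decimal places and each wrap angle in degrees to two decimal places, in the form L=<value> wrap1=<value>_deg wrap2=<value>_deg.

crossed belt: β = asin((r1+r2)/C) = asin(14/72) = 11.2123°
wrap1 = wrap2 = π + 2β = 202.4245°
tangent length = C·cosβ = 70.6258
L = (r1+r2)·wrap + 2·C·cosβ = 14·3.5330 + 2·70.6258 = 190.7132

L=190.713 wrap1=202.42_deg wrap2=202.42_deg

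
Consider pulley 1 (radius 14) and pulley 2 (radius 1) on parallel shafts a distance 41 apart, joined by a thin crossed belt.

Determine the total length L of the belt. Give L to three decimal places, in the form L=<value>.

L=134.676

crossed belt: β = asin((r1+r2)/C) = asin(15/41) = 21.4601°
wrap1 = wrap2 = π + 2β = 222.9203°
tangent length = C·cosβ = 38.1576
L = (r1+r2)·wrap + 2·C·cosβ = 15·3.8907 + 2·38.1576 = 134.6755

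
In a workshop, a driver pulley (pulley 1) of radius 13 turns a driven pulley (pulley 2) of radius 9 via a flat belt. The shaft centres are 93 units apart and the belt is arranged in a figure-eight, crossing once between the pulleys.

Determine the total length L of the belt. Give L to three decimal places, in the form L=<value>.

crossed belt: β = asin((r1+r2)/C) = asin(22/93) = 13.6835°
wrap1 = wrap2 = π + 2β = 207.3671°
tangent length = C·cosβ = 90.3604
L = (r1+r2)·wrap + 2·C·cosβ = 22·3.6192 + 2·90.3604 = 260.3440

L=260.344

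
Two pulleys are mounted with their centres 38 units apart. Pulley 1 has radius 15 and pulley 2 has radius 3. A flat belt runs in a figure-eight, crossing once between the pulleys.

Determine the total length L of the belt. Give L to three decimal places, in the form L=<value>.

crossed belt: β = asin((r1+r2)/C) = asin(18/38) = 28.2737°
wrap1 = wrap2 = π + 2β = 236.5474°
tangent length = C·cosβ = 33.4664
L = (r1+r2)·wrap + 2·C·cosβ = 18·4.1285 + 2·33.4664 = 141.2464

L=141.246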